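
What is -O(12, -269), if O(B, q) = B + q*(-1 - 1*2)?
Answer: -819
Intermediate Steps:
O(B, q) = B - 3*q (O(B, q) = B + q*(-1 - 2) = B + q*(-3) = B - 3*q)
-O(12, -269) = -(12 - 3*(-269)) = -(12 + 807) = -1*819 = -819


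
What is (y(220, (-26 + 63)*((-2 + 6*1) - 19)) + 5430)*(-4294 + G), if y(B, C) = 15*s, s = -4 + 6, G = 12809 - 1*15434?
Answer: -37777740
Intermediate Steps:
G = -2625 (G = 12809 - 15434 = -2625)
s = 2
y(B, C) = 30 (y(B, C) = 15*2 = 30)
(y(220, (-26 + 63)*((-2 + 6*1) - 19)) + 5430)*(-4294 + G) = (30 + 5430)*(-4294 - 2625) = 5460*(-6919) = -37777740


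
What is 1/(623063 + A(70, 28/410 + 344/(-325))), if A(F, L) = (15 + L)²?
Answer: 177555625/110663190175136 ≈ 1.6045e-6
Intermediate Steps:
1/(623063 + A(70, 28/410 + 344/(-325))) = 1/(623063 + (15 + (28/410 + 344/(-325)))²) = 1/(623063 + (15 + (28*(1/410) + 344*(-1/325)))²) = 1/(623063 + (15 + (14/205 - 344/325))²) = 1/(623063 + (15 - 13194/13325)²) = 1/(623063 + (186681/13325)²) = 1/(623063 + 34849795761/177555625) = 1/(110663190175136/177555625) = 177555625/110663190175136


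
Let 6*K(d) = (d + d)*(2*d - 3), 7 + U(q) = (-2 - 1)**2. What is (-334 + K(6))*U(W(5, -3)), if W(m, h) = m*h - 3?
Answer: -632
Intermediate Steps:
W(m, h) = -3 + h*m (W(m, h) = h*m - 3 = -3 + h*m)
U(q) = 2 (U(q) = -7 + (-2 - 1)**2 = -7 + (-3)**2 = -7 + 9 = 2)
K(d) = d*(-3 + 2*d)/3 (K(d) = ((d + d)*(2*d - 3))/6 = ((2*d)*(-3 + 2*d))/6 = (2*d*(-3 + 2*d))/6 = d*(-3 + 2*d)/3)
(-334 + K(6))*U(W(5, -3)) = (-334 + (1/3)*6*(-3 + 2*6))*2 = (-334 + (1/3)*6*(-3 + 12))*2 = (-334 + (1/3)*6*9)*2 = (-334 + 18)*2 = -316*2 = -632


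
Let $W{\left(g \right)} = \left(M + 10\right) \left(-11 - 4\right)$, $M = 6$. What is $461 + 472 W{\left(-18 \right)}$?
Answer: $-112819$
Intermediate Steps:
$W{\left(g \right)} = -240$ ($W{\left(g \right)} = \left(6 + 10\right) \left(-11 - 4\right) = 16 \left(-15\right) = -240$)
$461 + 472 W{\left(-18 \right)} = 461 + 472 \left(-240\right) = 461 - 113280 = -112819$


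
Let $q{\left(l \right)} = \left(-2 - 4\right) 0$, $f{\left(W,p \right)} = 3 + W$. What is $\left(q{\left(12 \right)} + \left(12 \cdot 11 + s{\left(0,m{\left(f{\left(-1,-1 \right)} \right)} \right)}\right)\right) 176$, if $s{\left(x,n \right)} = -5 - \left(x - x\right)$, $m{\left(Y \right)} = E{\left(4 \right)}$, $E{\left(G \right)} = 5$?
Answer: $22352$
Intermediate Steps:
$m{\left(Y \right)} = 5$
$q{\left(l \right)} = 0$ ($q{\left(l \right)} = \left(-6\right) 0 = 0$)
$s{\left(x,n \right)} = -5$ ($s{\left(x,n \right)} = -5 - 0 = -5 + 0 = -5$)
$\left(q{\left(12 \right)} + \left(12 \cdot 11 + s{\left(0,m{\left(f{\left(-1,-1 \right)} \right)} \right)}\right)\right) 176 = \left(0 + \left(12 \cdot 11 - 5\right)\right) 176 = \left(0 + \left(132 - 5\right)\right) 176 = \left(0 + 127\right) 176 = 127 \cdot 176 = 22352$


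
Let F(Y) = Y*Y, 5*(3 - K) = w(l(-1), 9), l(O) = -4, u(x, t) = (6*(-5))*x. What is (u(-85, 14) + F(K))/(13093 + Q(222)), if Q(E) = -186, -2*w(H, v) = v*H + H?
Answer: 2551/12907 ≈ 0.19764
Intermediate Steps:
u(x, t) = -30*x
w(H, v) = -H/2 - H*v/2 (w(H, v) = -(v*H + H)/2 = -(H*v + H)/2 = -(H + H*v)/2 = -H/2 - H*v/2)
K = -1 (K = 3 - (-1)*(-4)*(1 + 9)/10 = 3 - (-1)*(-4)*10/10 = 3 - ⅕*20 = 3 - 4 = -1)
F(Y) = Y²
(u(-85, 14) + F(K))/(13093 + Q(222)) = (-30*(-85) + (-1)²)/(13093 - 186) = (2550 + 1)/12907 = 2551*(1/12907) = 2551/12907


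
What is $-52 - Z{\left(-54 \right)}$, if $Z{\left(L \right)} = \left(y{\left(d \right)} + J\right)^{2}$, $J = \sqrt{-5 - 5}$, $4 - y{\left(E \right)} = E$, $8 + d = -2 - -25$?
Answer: $-163 + 22 i \sqrt{10} \approx -163.0 + 69.57 i$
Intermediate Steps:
$d = 15$ ($d = -8 - -23 = -8 + \left(-2 + 25\right) = -8 + 23 = 15$)
$y{\left(E \right)} = 4 - E$
$J = i \sqrt{10}$ ($J = \sqrt{-10} = i \sqrt{10} \approx 3.1623 i$)
$Z{\left(L \right)} = \left(-11 + i \sqrt{10}\right)^{2}$ ($Z{\left(L \right)} = \left(\left(4 - 15\right) + i \sqrt{10}\right)^{2} = \left(-11 + i \sqrt{10}\right)^{2}$)
$-52 - Z{\left(-54 \right)} = -52 - \left(11 - i \sqrt{10}\right)^{2}$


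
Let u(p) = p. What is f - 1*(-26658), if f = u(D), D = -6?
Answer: 26652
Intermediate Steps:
f = -6
f - 1*(-26658) = -6 - 1*(-26658) = -6 + 26658 = 26652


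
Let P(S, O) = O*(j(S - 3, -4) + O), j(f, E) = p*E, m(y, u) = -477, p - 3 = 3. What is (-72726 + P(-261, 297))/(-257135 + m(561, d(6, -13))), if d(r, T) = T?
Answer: -8355/257612 ≈ -0.032432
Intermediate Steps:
p = 6 (p = 3 + 3 = 6)
j(f, E) = 6*E
P(S, O) = O*(-24 + O) (P(S, O) = O*(6*(-4) + O) = O*(-24 + O))
(-72726 + P(-261, 297))/(-257135 + m(561, d(6, -13))) = (-72726 + 297*(-24 + 297))/(-257135 - 477) = (-72726 + 297*273)/(-257612) = (-72726 + 81081)*(-1/257612) = 8355*(-1/257612) = -8355/257612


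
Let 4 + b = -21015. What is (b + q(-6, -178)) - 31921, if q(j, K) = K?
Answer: -53118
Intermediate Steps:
b = -21019 (b = -4 - 21015 = -21019)
(b + q(-6, -178)) - 31921 = (-21019 - 178) - 31921 = -21197 - 31921 = -53118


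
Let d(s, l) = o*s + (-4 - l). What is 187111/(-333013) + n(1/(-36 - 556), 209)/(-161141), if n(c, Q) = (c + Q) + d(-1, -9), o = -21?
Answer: -17895870596939/31767932317136 ≈ -0.56333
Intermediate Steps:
d(s, l) = -4 - l - 21*s (d(s, l) = -21*s + (-4 - l) = -4 - l - 21*s)
n(c, Q) = 26 + Q + c (n(c, Q) = (c + Q) + (-4 - 1*(-9) - 21*(-1)) = (Q + c) + (-4 + 9 + 21) = (Q + c) + 26 = 26 + Q + c)
187111/(-333013) + n(1/(-36 - 556), 209)/(-161141) = 187111/(-333013) + (26 + 209 + 1/(-36 - 556))/(-161141) = 187111*(-1/333013) + (26 + 209 + 1/(-592))*(-1/161141) = -187111/333013 + (26 + 209 - 1/592)*(-1/161141) = -187111/333013 + (139119/592)*(-1/161141) = -187111/333013 - 139119/95395472 = -17895870596939/31767932317136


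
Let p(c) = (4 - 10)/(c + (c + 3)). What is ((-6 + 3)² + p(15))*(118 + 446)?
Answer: 54708/11 ≈ 4973.5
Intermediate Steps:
p(c) = -6/(3 + 2*c) (p(c) = -6/(c + (3 + c)) = -6/(3 + 2*c))
((-6 + 3)² + p(15))*(118 + 446) = ((-6 + 3)² - 6/(3 + 2*15))*(118 + 446) = ((-3)² - 6/(3 + 30))*564 = (9 - 6/33)*564 = (9 - 6*1/33)*564 = (9 - 2/11)*564 = (97/11)*564 = 54708/11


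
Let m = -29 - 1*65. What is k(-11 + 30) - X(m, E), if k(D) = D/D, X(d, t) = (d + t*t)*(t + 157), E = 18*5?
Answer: -1977481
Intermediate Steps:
m = -94 (m = -29 - 65 = -94)
E = 90
X(d, t) = (157 + t)*(d + t**2) (X(d, t) = (d + t**2)*(157 + t) = (157 + t)*(d + t**2))
k(D) = 1
k(-11 + 30) - X(m, E) = 1 - (90**3 + 157*(-94) + 157*90**2 - 94*90) = 1 - (729000 - 14758 + 157*8100 - 8460) = 1 - (729000 - 14758 + 1271700 - 8460) = 1 - 1*1977482 = 1 - 1977482 = -1977481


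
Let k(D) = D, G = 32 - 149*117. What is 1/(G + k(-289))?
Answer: -1/17690 ≈ -5.6529e-5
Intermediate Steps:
G = -17401 (G = 32 - 17433 = -17401)
1/(G + k(-289)) = 1/(-17401 - 289) = 1/(-17690) = -1/17690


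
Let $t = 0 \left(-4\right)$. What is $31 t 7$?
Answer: $0$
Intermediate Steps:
$t = 0$
$31 t 7 = 31 \cdot 0 \cdot 7 = 0 \cdot 7 = 0$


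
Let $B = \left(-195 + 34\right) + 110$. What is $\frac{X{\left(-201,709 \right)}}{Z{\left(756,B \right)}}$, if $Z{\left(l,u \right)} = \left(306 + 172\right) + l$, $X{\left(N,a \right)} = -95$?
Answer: $- \frac{95}{1234} \approx -0.076985$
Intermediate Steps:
$B = -51$ ($B = -161 + 110 = -51$)
$Z{\left(l,u \right)} = 478 + l$
$\frac{X{\left(-201,709 \right)}}{Z{\left(756,B \right)}} = - \frac{95}{478 + 756} = - \frac{95}{1234}$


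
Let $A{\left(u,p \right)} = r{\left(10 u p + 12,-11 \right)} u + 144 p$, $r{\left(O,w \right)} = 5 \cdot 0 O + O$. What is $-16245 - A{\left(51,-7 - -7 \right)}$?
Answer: $-16857$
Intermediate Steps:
$r{\left(O,w \right)} = O$ ($r{\left(O,w \right)} = 0 O + O = 0 + O = O$)
$A{\left(u,p \right)} = 144 p + u \left(12 + 10 p u\right)$ ($A{\left(u,p \right)} = \left(10 u p + 12\right) u + 144 p = \left(10 p u + 12\right) u + 144 p = \left(12 + 10 p u\right) u + 144 p = u \left(12 + 10 p u\right) + 144 p = 144 p + u \left(12 + 10 p u\right)$)
$-16245 - A{\left(51,-7 - -7 \right)} = -16245 - \left(144 \left(-7 - -7\right) + 2 \cdot 51 \left(6 + 5 \left(-7 - -7\right) 51\right)\right) = -16245 - \left(144 \left(-7 + 7\right) + 2 \cdot 51 \left(6 + 5 \left(-7 + 7\right) 51\right)\right) = -16245 - \left(144 \cdot 0 + 2 \cdot 51 \left(6 + 5 \cdot 0 \cdot 51\right)\right) = -16245 - \left(0 + 2 \cdot 51 \left(6 + 0\right)\right) = -16245 - \left(0 + 2 \cdot 51 \cdot 6\right) = -16245 - \left(0 + 612\right) = -16245 - 612 = -16857$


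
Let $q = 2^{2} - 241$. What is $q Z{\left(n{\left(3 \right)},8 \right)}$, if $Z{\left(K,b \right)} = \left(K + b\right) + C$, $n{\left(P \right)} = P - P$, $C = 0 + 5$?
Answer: $-3081$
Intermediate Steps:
$C = 5$
$n{\left(P \right)} = 0$
$Z{\left(K,b \right)} = 5 + K + b$ ($Z{\left(K,b \right)} = \left(K + b\right) + 5 = 5 + K + b$)
$q = -237$ ($q = 4 - 241 = -237$)
$q Z{\left(n{\left(3 \right)},8 \right)} = - 237 \left(5 + 0 + 8\right) = \left(-237\right) 13 = -3081$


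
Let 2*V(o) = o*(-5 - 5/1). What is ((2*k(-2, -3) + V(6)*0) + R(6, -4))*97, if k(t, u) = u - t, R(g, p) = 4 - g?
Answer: -388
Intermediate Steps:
V(o) = -5*o (V(o) = (o*(-5 - 5/1))/2 = (o*(-5 - 5*1))/2 = (o*(-5 - 5))/2 = (o*(-10))/2 = (-10*o)/2 = -5*o)
((2*k(-2, -3) + V(6)*0) + R(6, -4))*97 = ((2*(-3 - 1*(-2)) - 5*6*0) + (4 - 1*6))*97 = ((2*(-3 + 2) - 30*0) + (4 - 6))*97 = ((2*(-1) + 0) - 2)*97 = ((-2 + 0) - 2)*97 = (-2 - 2)*97 = -4*97 = -388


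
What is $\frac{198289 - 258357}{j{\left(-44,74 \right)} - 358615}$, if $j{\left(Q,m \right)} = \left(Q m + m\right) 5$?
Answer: $\frac{60068}{374525} \approx 0.16038$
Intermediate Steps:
$j{\left(Q,m \right)} = 5 m + 5 Q m$ ($j{\left(Q,m \right)} = \left(m + Q m\right) 5 = 5 m + 5 Q m$)
$\frac{198289 - 258357}{j{\left(-44,74 \right)} - 358615} = \frac{198289 - 258357}{5 \cdot 74 \left(1 - 44\right) - 358615} = \frac{198289 - 258357}{5 \cdot 74 \left(-43\right) - 358615} = - \frac{60068}{-15910 - 358615} = - \frac{60068}{-374525} = \left(-60068\right) \left(- \frac{1}{374525}\right) = \frac{60068}{374525}$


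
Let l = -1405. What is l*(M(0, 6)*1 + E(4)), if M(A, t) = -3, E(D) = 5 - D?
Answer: 2810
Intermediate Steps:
l*(M(0, 6)*1 + E(4)) = -1405*(-3*1 + (5 - 1*4)) = -1405*(-3 + (5 - 4)) = -1405*(-3 + 1) = -1405*(-2) = 2810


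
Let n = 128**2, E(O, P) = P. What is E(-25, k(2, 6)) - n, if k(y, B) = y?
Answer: -16382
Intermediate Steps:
n = 16384
E(-25, k(2, 6)) - n = 2 - 1*16384 = 2 - 16384 = -16382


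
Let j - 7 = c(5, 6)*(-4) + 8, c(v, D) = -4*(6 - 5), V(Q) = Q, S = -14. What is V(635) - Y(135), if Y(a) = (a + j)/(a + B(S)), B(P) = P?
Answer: 76669/121 ≈ 633.63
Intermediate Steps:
c(v, D) = -4 (c(v, D) = -4*1 = -4)
j = 31 (j = 7 + (-4*(-4) + 8) = 7 + (16 + 8) = 7 + 24 = 31)
Y(a) = (31 + a)/(-14 + a) (Y(a) = (a + 31)/(a - 14) = (31 + a)/(-14 + a))
V(635) - Y(135) = 635 - (31 + 135)/(-14 + 135) = 635 - 166/121 = 76669/121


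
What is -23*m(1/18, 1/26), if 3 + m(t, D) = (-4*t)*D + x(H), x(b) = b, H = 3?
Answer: 23/117 ≈ 0.19658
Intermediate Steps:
m(t, D) = -4*D*t (m(t, D) = -3 + ((-4*t)*D + 3) = -3 + (-4*D*t + 3) = -3 + (3 - 4*D*t) = -4*D*t)
-23*m(1/18, 1/26) = -(-92)/(26*18) = -23*(-1/117) = 23/117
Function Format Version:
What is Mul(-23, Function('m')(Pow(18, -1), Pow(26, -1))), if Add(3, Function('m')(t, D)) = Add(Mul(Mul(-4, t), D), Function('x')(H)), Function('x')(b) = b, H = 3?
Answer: Rational(23, 117) ≈ 0.19658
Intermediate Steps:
Function('m')(t, D) = Mul(-4, D, t) (Function('m')(t, D) = Add(-3, Add(Mul(Mul(-4, t), D), 3)) = Add(-3, Add(Mul(-4, D, t), 3)) = Add(-3, Add(3, Mul(-4, D, t))) = Mul(-4, D, t))
Mul(-23, Function('m')(Pow(18, -1), Pow(26, -1))) = Mul(-23, Mul(-4, Pow(26, -1), Pow(18, -1))) = Mul(-23, Mul(-4, Rational(1, 26), Rational(1, 18))) = Mul(-23, Rational(-1, 117)) = Rational(23, 117)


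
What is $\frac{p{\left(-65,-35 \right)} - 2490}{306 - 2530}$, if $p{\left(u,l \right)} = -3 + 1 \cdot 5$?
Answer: $\frac{311}{278} \approx 1.1187$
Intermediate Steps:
$p{\left(u,l \right)} = 2$ ($p{\left(u,l \right)} = -3 + 5 = 2$)
$\frac{p{\left(-65,-35 \right)} - 2490}{306 - 2530} = \frac{2 - 2490}{306 - 2530} = \frac{2 - 2490}{-2224} = \left(-2488\right) \left(- \frac{1}{2224}\right) = \frac{311}{278}$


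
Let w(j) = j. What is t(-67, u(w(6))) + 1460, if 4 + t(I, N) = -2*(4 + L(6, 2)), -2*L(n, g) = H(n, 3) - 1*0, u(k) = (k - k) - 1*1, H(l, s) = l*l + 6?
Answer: 1490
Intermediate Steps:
H(l, s) = 6 + l**2 (H(l, s) = l**2 + 6 = 6 + l**2)
u(k) = -1 (u(k) = 0 - 1 = -1)
L(n, g) = -3 - n**2/2 (L(n, g) = -((6 + n**2) - 1*0)/2 = -((6 + n**2) + 0)/2 = -(6 + n**2)/2 = -3 - n**2/2)
t(I, N) = 30 (t(I, N) = -4 - 2*(4 + (-3 - 1/2*6**2)) = -4 - 2*(4 + (-3 - 1/2*36)) = -4 - 2*(4 + (-3 - 18)) = -4 - 2*(4 - 21) = -4 - 2*(-17) = -4 + 34 = 30)
t(-67, u(w(6))) + 1460 = 30 + 1460 = 1490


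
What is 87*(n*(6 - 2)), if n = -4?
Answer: -1392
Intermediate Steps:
87*(n*(6 - 2)) = 87*(-4*(6 - 2)) = 87*(-4*4) = 87*(-16) = -1392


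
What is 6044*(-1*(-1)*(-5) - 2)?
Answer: -42308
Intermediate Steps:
6044*(-1*(-1)*(-5) - 2) = 6044*(1*(-5) - 2) = 6044*(-5 - 2) = 6044*(-7) = -42308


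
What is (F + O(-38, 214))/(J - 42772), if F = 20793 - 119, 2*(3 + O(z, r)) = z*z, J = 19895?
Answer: -21393/22877 ≈ -0.93513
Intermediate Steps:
O(z, r) = -3 + z²/2 (O(z, r) = -3 + (z*z)/2 = -3 + z²/2)
F = 20674
(F + O(-38, 214))/(J - 42772) = (20674 + (-3 + (½)*(-38)²))/(19895 - 42772) = (20674 + (-3 + (½)*1444))/(-22877) = (20674 + (-3 + 722))*(-1/22877) = (20674 + 719)*(-1/22877) = 21393*(-1/22877) = -21393/22877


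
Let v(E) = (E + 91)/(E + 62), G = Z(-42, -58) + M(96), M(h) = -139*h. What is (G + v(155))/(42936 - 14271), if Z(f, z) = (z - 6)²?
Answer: -401314/1244061 ≈ -0.32258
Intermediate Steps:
Z(f, z) = (-6 + z)²
G = -9248 (G = (-6 - 58)² - 139*96 = (-64)² - 13344 = 4096 - 13344 = -9248)
v(E) = (91 + E)/(62 + E)
(G + v(155))/(42936 - 14271) = (-9248 + (91 + 155)/(62 + 155))/(42936 - 14271) = (-9248 + 246/217)/28665 = (-9248 + (1/217)*246)*(1/28665) = (-9248 + 246/217)*(1/28665) = -2006570/217*1/28665 = -401314/1244061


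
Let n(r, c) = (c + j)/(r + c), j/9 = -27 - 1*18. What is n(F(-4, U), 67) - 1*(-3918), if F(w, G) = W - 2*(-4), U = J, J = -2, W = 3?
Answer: 11741/3 ≈ 3913.7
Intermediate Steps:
U = -2
j = -405 (j = 9*(-27 - 1*18) = 9*(-27 - 18) = 9*(-45) = -405)
F(w, G) = 11 (F(w, G) = 3 - 2*(-4) = 3 + 8 = 11)
n(r, c) = (-405 + c)/(c + r) (n(r, c) = (c - 405)/(r + c) = (-405 + c)/(c + r))
n(F(-4, U), 67) - 1*(-3918) = (-405 + 67)/(67 + 11) - 1*(-3918) = -338/78 + 3918 = (1/78)*(-338) + 3918 = -13/3 + 3918 = 11741/3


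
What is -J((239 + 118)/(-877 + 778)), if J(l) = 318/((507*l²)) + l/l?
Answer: -2508643/2393209 ≈ -1.0482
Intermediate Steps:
J(l) = 1 + 106/(169*l²) (J(l) = 318*(1/(507*l²)) + 1 = 106/(169*l²) + 1 = 1 + 106/(169*l²))
-J((239 + 118)/(-877 + 778)) = -(1 + 106/(169*((239 + 118)/(-877 + 778))²)) = -(1 + 106/(169*(357/(-99))²)) = -(1 + 106/(169*(357*(-1/99))²)) = -(1 + 106/(169*(-119/33)²)) = -(1 + (106/169)*(1089/14161)) = -(1 + 115434/2393209) = -1*2508643/2393209 = -2508643/2393209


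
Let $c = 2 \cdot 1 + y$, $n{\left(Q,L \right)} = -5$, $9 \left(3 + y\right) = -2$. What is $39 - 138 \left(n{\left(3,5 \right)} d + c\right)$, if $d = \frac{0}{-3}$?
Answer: $\frac{623}{3} \approx 207.67$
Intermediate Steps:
$y = - \frac{29}{9}$ ($y = -3 + \frac{1}{9} \left(-2\right) = -3 - \frac{2}{9} = - \frac{29}{9} \approx -3.2222$)
$d = 0$ ($d = 0 \left(- \frac{1}{3}\right) = 0$)
$c = - \frac{11}{9}$ ($c = 2 \cdot 1 - \frac{29}{9} = 2 - \frac{29}{9} = - \frac{11}{9} \approx -1.2222$)
$39 - 138 \left(n{\left(3,5 \right)} d + c\right) = 39 - 138 \left(\left(-5\right) 0 - \frac{11}{9}\right) = 39 - 138 \left(0 - \frac{11}{9}\right) = 39 - - \frac{506}{3} = 39 + \frac{506}{3} = \frac{623}{3}$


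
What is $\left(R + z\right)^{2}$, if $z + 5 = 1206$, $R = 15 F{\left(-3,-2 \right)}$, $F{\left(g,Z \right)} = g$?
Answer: $1336336$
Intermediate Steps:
$R = -45$ ($R = 15 \left(-3\right) = -45$)
$z = 1201$ ($z = -5 + 1206 = 1201$)
$\left(R + z\right)^{2} = \left(-45 + 1201\right)^{2} = 1156^{2} = 1336336$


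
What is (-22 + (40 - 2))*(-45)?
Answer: -720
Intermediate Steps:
(-22 + (40 - 2))*(-45) = (-22 + 38)*(-45) = 16*(-45) = -720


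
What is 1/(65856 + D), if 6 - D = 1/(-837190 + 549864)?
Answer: 287326/18923865013 ≈ 1.5183e-5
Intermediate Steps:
D = 1723957/287326 (D = 6 - 1/(-837190 + 549864) = 6 - 1/(-287326) = 6 - 1*(-1/287326) = 6 + 1/287326 = 1723957/287326 ≈ 6.0000)
1/(65856 + D) = 1/(65856 + 1723957/287326) = 1/(18923865013/287326) = 287326/18923865013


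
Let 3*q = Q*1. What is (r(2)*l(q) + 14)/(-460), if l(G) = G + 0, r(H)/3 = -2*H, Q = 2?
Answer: -3/230 ≈ -0.013043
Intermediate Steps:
r(H) = -6*H (r(H) = 3*(-2*H) = -6*H)
q = 2/3 (q = (2*1)/3 = (1/3)*2 = 2/3 ≈ 0.66667)
l(G) = G
(r(2)*l(q) + 14)/(-460) = (-6*2*(2/3) + 14)/(-460) = (-12*2/3 + 14)*(-1/460) = (-8 + 14)*(-1/460) = 6*(-1/460) = -3/230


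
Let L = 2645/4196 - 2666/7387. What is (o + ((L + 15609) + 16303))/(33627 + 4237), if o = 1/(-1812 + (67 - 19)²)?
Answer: 15208151178079/18044514204468 ≈ 0.84281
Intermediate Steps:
L = 8352079/30995852 (L = 2645*(1/4196) - 2666*1/7387 = 2645/4196 - 2666/7387 = 8352079/30995852 ≈ 0.26946)
o = 1/492 (o = 1/(-1812 + 48²) = 1/(-1812 + 2304) = 1/492 ≈ 0.0020325)
(o + ((L + 15609) + 16303))/(33627 + 4237) = (1/492 + ((8352079/30995852 + 15609) + 16303))/(33627 + 4237) = (1/492 + (483822605947/30995852 + 16303))/37864 = (1/492 + 989147981103/30995852)*(1/37864) = (30416302356158/953122449)*(1/37864) = 15208151178079/18044514204468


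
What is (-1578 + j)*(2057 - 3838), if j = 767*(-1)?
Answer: 4176445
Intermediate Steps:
j = -767
(-1578 + j)*(2057 - 3838) = (-1578 - 767)*(2057 - 3838) = -2345*(-1781) = 4176445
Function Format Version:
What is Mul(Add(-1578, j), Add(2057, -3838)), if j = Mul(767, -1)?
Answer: 4176445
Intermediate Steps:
j = -767
Mul(Add(-1578, j), Add(2057, -3838)) = Mul(Add(-1578, -767), Add(2057, -3838)) = Mul(-2345, -1781) = 4176445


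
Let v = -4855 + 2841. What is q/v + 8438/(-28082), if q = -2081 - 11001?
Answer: 4610192/744173 ≈ 6.1951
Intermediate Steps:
q = -13082
v = -2014
q/v + 8438/(-28082) = -13082/(-2014) + 8438/(-28082) = -13082*(-1/2014) + 8438*(-1/28082) = 6541/1007 - 4219/14041 = 4610192/744173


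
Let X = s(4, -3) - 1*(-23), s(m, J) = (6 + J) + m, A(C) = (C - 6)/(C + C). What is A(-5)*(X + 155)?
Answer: 407/2 ≈ 203.50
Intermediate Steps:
A(C) = (-6 + C)/(2*C) (A(C) = (-6 + C)/((2*C)) = (-6 + C)*(1/(2*C)) = (-6 + C)/(2*C))
s(m, J) = 6 + J + m
X = 30 (X = (6 - 3 + 4) - 1*(-23) = 7 + 23 = 30)
A(-5)*(X + 155) = ((1/2)*(-6 - 5)/(-5))*(30 + 155) = ((1/2)*(-1/5)*(-11))*185 = (11/10)*185 = 407/2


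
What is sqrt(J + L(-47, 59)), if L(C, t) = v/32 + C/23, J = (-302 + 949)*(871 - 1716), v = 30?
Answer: I*sqrt(4627405121)/92 ≈ 739.4*I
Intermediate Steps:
J = -546715 (J = 647*(-845) = -546715)
L(C, t) = 15/16 + C/23 (L(C, t) = 30/32 + C/23 = 30*(1/32) + C*(1/23) = 15/16 + C/23)
sqrt(J + L(-47, 59)) = sqrt(-546715 + (15/16 + (1/23)*(-47))) = sqrt(-546715 + (15/16 - 47/23)) = sqrt(-546715 - 407/368) = sqrt(-201191527/368) = I*sqrt(4627405121)/92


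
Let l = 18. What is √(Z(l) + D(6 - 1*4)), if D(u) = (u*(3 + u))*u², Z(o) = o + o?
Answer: 2*√19 ≈ 8.7178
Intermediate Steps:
Z(o) = 2*o
D(u) = u³*(3 + u)
√(Z(l) + D(6 - 1*4)) = √(2*18 + (6 - 1*4)³*(3 + (6 - 1*4))) = √(36 + (6 - 4)³*(3 + (6 - 4))) = √(36 + 2³*(3 + 2)) = √(36 + 8*5) = √(36 + 40) = √76 = 2*√19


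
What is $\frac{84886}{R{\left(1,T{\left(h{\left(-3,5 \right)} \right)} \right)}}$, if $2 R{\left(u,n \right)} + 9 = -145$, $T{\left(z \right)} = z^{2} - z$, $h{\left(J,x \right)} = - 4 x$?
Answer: $- \frac{84886}{77} \approx -1102.4$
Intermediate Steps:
$R{\left(u,n \right)} = -77$ ($R{\left(u,n \right)} = - \frac{9}{2} + \frac{1}{2} \left(-145\right) = - \frac{9}{2} - \frac{145}{2} = -77$)
$\frac{84886}{R{\left(1,T{\left(h{\left(-3,5 \right)} \right)} \right)}} = \frac{84886}{-77} = 84886 \left(- \frac{1}{77}\right) = - \frac{84886}{77}$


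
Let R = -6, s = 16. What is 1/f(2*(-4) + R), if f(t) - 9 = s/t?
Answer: 7/55 ≈ 0.12727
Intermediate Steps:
f(t) = 9 + 16/t
1/f(2*(-4) + R) = 1/(9 + 16/(2*(-4) - 6)) = 1/(9 + 16/(-8 - 6)) = 1/(9 + 16/(-14)) = 1/(9 + 16*(-1/14)) = 1/(9 - 8/7) = 1/(55/7) = 7/55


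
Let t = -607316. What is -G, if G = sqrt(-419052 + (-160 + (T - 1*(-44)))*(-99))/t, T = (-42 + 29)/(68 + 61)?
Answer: I*sqrt(753574785)/26114588 ≈ 0.0010512*I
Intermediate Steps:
T = -13/129 ≈ -0.10078
G = -I*sqrt(753574785)/26114588 (G = sqrt(-419052 + (-160 + (-13/129 - 1*(-44)))*(-99))/(-607316) = sqrt(-419052 + (-160 + (-13/129 + 44))*(-99))*(-1/607316) = sqrt(-419052 + (-160 + 5663/129)*(-99))*(-1/607316) = sqrt(-419052 - 14977/129*(-99))*(-1/607316) = sqrt(-419052 + 494241/43)*(-1/607316) = sqrt(-17524995/43)*(-1/607316) = (I*sqrt(753574785)/43)*(-1/607316) = -I*sqrt(753574785)/26114588 ≈ -0.0010512*I)
-G = -(-1)*I*sqrt(753574785)/26114588 = I*sqrt(753574785)/26114588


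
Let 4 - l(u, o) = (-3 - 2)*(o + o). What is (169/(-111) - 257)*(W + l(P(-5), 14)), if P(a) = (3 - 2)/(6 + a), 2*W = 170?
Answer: -6571384/111 ≈ -59202.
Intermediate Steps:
W = 85 (W = (½)*170 = 85)
P(a) = 1/(6 + a)
l(u, o) = 4 + 10*o (l(u, o) = 4 - (-3 - 2)*(o + o) = 4 - (-5)*2*o = 4 - (-10)*o = 4 + 10*o)
(169/(-111) - 257)*(W + l(P(-5), 14)) = (169/(-111) - 257)*(85 + (4 + 10*14)) = (169*(-1/111) - 257)*(85 + (4 + 140)) = (-169/111 - 257)*(85 + 144) = -28696/111*229 = -6571384/111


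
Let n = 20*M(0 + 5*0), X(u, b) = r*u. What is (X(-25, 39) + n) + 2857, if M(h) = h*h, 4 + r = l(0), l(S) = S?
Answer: 2957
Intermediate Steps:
r = -4 (r = -4 + 0 = -4)
M(h) = h**2
X(u, b) = -4*u
n = 0 (n = 20*(0 + 5*0)**2 = 20*(0 + 0)**2 = 20*0**2 = 20*0 = 0)
(X(-25, 39) + n) + 2857 = (-4*(-25) + 0) + 2857 = (100 + 0) + 2857 = 100 + 2857 = 2957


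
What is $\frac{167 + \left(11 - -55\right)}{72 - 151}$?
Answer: $- \frac{233}{79} \approx -2.9494$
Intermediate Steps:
$\frac{167 + \left(11 - -55\right)}{72 - 151} = \frac{167 + \left(11 + 55\right)}{-79} = \left(167 + 66\right) \left(- \frac{1}{79}\right) = 233 \left(- \frac{1}{79}\right) = - \frac{233}{79}$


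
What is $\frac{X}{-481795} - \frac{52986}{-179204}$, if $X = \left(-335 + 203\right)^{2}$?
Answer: $\frac{11202969687}{43169795590} \approx 0.25951$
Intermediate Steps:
$X = 17424$ ($X = \left(-132\right)^{2} = 17424$)
$\frac{X}{-481795} - \frac{52986}{-179204} = \frac{17424}{-481795} - \frac{52986}{-179204} = 17424 \left(- \frac{1}{481795}\right) - - \frac{26493}{89602} = - \frac{17424}{481795} + \frac{26493}{89602} = \frac{11202969687}{43169795590}$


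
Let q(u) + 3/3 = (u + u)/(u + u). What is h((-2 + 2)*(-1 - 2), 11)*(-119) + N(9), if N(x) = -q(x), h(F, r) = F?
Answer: 0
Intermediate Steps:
q(u) = 0 (q(u) = -1 + (u + u)/(u + u) = -1 + (2*u)/((2*u)) = -1 + (2*u)*(1/(2*u)) = -1 + 1 = 0)
N(x) = 0 (N(x) = -1*0 = 0)
h((-2 + 2)*(-1 - 2), 11)*(-119) + N(9) = ((-2 + 2)*(-1 - 2))*(-119) + 0 = (0*(-3))*(-119) + 0 = 0*(-119) + 0 = 0 + 0 = 0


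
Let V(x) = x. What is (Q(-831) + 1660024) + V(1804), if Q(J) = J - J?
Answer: 1661828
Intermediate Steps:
Q(J) = 0
(Q(-831) + 1660024) + V(1804) = (0 + 1660024) + 1804 = 1660024 + 1804 = 1661828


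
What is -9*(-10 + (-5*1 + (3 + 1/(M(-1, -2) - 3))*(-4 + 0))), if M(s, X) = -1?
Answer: 234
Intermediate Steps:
-9*(-10 + (-5*1 + (3 + 1/(M(-1, -2) - 3))*(-4 + 0))) = -9*(-10 + (-5*1 + (3 + 1/(-1 - 3))*(-4 + 0))) = -9*(-10 + (-5 + (3 + 1/(-4))*(-4))) = -9*(-10 + (-5 + (3 - ¼)*(-4))) = -9*(-10 + (-5 + (11/4)*(-4))) = -9*(-10 + (-5 - 11)) = -9*(-10 - 16) = -9*(-26) = 234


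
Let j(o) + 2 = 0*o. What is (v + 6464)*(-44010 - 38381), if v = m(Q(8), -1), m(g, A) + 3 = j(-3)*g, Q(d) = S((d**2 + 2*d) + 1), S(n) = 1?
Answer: -532163469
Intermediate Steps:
j(o) = -2 (j(o) = -2 + 0*o = -2 + 0 = -2)
Q(d) = 1
m(g, A) = -3 - 2*g
v = -5 (v = -3 - 2*1 = -3 - 2 = -5)
(v + 6464)*(-44010 - 38381) = (-5 + 6464)*(-44010 - 38381) = 6459*(-82391) = -532163469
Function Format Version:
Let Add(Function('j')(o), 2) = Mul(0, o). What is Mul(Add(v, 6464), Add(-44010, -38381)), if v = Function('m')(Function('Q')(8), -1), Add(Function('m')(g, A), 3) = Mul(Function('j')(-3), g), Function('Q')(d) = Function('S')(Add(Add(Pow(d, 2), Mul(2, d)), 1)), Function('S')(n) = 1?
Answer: -532163469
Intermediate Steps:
Function('j')(o) = -2 (Function('j')(o) = Add(-2, Mul(0, o)) = Add(-2, 0) = -2)
Function('Q')(d) = 1
Function('m')(g, A) = Add(-3, Mul(-2, g))
v = -5 (v = Add(-3, Mul(-2, 1)) = Add(-3, -2) = -5)
Mul(Add(v, 6464), Add(-44010, -38381)) = Mul(Add(-5, 6464), Add(-44010, -38381)) = Mul(6459, -82391) = -532163469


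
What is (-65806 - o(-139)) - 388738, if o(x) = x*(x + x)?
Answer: -493186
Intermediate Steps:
o(x) = 2*x**2 (o(x) = x*(2*x) = 2*x**2)
(-65806 - o(-139)) - 388738 = (-65806 - 2*(-139)**2) - 388738 = (-65806 - 2*19321) - 388738 = (-65806 - 1*38642) - 388738 = (-65806 - 38642) - 388738 = -104448 - 388738 = -493186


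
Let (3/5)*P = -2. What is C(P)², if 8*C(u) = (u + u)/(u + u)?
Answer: 1/64 ≈ 0.015625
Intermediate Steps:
P = -10/3 (P = (5/3)*(-2) = -10/3 ≈ -3.3333)
C(u) = ⅛ (C(u) = ((u + u)/(u + u))/8 = ((2*u)/((2*u)))/8 = ((2*u)*(1/(2*u)))/8 = (⅛)*1 = ⅛)
C(P)² = (⅛)² = 1/64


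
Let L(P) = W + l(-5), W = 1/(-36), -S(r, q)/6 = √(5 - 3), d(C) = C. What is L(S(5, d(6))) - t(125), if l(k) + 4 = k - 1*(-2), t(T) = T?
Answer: -4753/36 ≈ -132.03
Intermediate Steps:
S(r, q) = -6*√2 (S(r, q) = -6*√(5 - 3) = -6*√2)
l(k) = -2 + k (l(k) = -4 + (k - 1*(-2)) = -4 + (k + 2) = -4 + (2 + k) = -2 + k)
W = -1/36 ≈ -0.027778
L(P) = -253/36 (L(P) = -1/36 + (-2 - 5) = -1/36 - 7 = -253/36)
L(S(5, d(6))) - t(125) = -253/36 - 1*125 = -253/36 - 125 = -4753/36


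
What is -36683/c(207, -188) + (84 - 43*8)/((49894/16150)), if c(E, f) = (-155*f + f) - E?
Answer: -248037483/2903245 ≈ -85.435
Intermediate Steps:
c(E, f) = -E - 154*f (c(E, f) = -154*f - E = -E - 154*f)
-36683/c(207, -188) + (84 - 43*8)/((49894/16150)) = -36683/(-1*207 - 154*(-188)) + (84 - 43*8)/((49894/16150)) = -36683/(-207 + 28952) + (84 - 344)/((49894*(1/16150))) = -36683/28745 - 260/1313/425 = -36683*1/28745 - 260*425/1313 = -36683/28745 - 8500/101 = -248037483/2903245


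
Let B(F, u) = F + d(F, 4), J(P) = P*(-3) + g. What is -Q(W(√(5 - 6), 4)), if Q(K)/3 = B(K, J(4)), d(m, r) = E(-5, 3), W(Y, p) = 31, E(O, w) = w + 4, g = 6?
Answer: -114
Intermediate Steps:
E(O, w) = 4 + w
J(P) = 6 - 3*P (J(P) = P*(-3) + 6 = -3*P + 6 = 6 - 3*P)
d(m, r) = 7 (d(m, r) = 4 + 3 = 7)
B(F, u) = 7 + F (B(F, u) = F + 7 = 7 + F)
Q(K) = 21 + 3*K (Q(K) = 3*(7 + K) = 21 + 3*K)
-Q(W(√(5 - 6), 4)) = -(21 + 3*31) = -(21 + 93) = -1*114 = -114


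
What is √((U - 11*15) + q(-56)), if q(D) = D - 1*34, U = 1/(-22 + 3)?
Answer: I*√92074/19 ≈ 15.97*I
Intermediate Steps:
U = -1/19 (U = 1/(-19) = -1/19 ≈ -0.052632)
q(D) = -34 + D (q(D) = D - 34 = -34 + D)
√((U - 11*15) + q(-56)) = √((-1/19 - 11*15) + (-34 - 56)) = √((-1/19 - 165) - 90) = √(-3136/19 - 90) = √(-4846/19) = I*√92074/19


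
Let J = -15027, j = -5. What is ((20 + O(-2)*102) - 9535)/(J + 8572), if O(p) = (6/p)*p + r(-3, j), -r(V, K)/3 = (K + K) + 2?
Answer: 1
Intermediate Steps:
r(V, K) = -6 - 6*K (r(V, K) = -3*((K + K) + 2) = -3*(2*K + 2) = -3*(2 + 2*K) = -6 - 6*K)
O(p) = 30 (O(p) = (6/p)*p + (-6 - 6*(-5)) = 6 + (-6 + 30) = 6 + 24 = 30)
((20 + O(-2)*102) - 9535)/(J + 8572) = ((20 + 30*102) - 9535)/(-15027 + 8572) = ((20 + 3060) - 9535)/(-6455) = (3080 - 9535)*(-1/6455) = -6455*(-1/6455) = 1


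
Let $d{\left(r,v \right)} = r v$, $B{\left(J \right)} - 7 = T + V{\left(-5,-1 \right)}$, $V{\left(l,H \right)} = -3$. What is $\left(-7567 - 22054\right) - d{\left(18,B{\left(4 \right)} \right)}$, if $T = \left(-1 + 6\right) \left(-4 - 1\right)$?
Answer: $-29243$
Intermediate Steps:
$T = -25$ ($T = 5 \left(-5\right) = -25$)
$B{\left(J \right)} = -21$ ($B{\left(J \right)} = 7 - 28 = -21$)
$\left(-7567 - 22054\right) - d{\left(18,B{\left(4 \right)} \right)} = \left(-7567 - 22054\right) - 18 \left(-21\right) = \left(-7567 - 22054\right) - -378 = -29621 + 378 = -29243$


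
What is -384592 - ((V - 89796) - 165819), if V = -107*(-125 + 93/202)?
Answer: -28745153/202 ≈ -1.4230e+5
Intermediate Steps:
V = 2691799/202 (V = -107*(-125 + 93*(1/202)) = -107*(-125 + 93/202) = -107*(-25157/202) = 2691799/202 ≈ 13326.)
-384592 - ((V - 89796) - 165819) = -384592 - ((2691799/202 - 89796) - 165819) = -384592 - (-15446993/202 - 165819) = -384592 - 1*(-48942431/202) = -384592 + 48942431/202 = -28745153/202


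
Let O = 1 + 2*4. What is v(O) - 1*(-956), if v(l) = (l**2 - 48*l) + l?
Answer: 614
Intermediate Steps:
O = 9 (O = 1 + 8 = 9)
v(l) = l**2 - 47*l
v(O) - 1*(-956) = 9*(-47 + 9) - 1*(-956) = 9*(-38) + 956 = -342 + 956 = 614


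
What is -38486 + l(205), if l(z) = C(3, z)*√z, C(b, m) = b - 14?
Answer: -38486 - 11*√205 ≈ -38644.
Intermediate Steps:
C(b, m) = -14 + b
l(z) = -11*√z (l(z) = (-14 + 3)*√z = -11*√z)
-38486 + l(205) = -38486 - 11*√205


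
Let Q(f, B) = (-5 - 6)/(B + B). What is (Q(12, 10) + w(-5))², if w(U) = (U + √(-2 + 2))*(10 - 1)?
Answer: 829921/400 ≈ 2074.8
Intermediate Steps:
Q(f, B) = -11/(2*B) (Q(f, B) = -11*1/(2*B) = -11/(2*B))
w(U) = 9*U (w(U) = (U + √0)*9 = (U + 0)*9 = U*9 = 9*U)
(Q(12, 10) + w(-5))² = (-11/2/10 + 9*(-5))² = (-11/2*⅒ - 45)² = (-11/20 - 45)² = (-911/20)² = 829921/400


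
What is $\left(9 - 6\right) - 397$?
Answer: $-394$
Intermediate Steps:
$\left(9 - 6\right) - 397 = 3 - 397 = -394$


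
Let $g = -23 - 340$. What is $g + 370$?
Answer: $7$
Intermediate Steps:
$g = -363$ ($g = -23 - 340 = -363$)
$g + 370 = -363 + 370 = 7$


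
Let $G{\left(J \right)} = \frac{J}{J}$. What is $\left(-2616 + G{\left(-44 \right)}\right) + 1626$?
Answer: $-989$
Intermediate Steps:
$G{\left(J \right)} = 1$
$\left(-2616 + G{\left(-44 \right)}\right) + 1626 = \left(-2616 + 1\right) + 1626 = -2615 + 1626 = -989$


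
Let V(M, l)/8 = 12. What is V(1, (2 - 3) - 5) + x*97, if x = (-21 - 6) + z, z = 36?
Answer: 969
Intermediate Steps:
V(M, l) = 96 (V(M, l) = 8*12 = 96)
x = 9 (x = (-21 - 6) + 36 = -27 + 36 = 9)
V(1, (2 - 3) - 5) + x*97 = 96 + 9*97 = 96 + 873 = 969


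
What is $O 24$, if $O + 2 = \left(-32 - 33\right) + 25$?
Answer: $-1008$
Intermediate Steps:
$O = -42$ ($O = -2 + \left(\left(-32 - 33\right) + 25\right) = -2 + \left(-65 + 25\right) = -2 - 40 = -42$)
$O 24 = \left(-42\right) 24 = -1008$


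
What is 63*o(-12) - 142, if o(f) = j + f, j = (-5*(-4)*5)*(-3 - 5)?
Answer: -51298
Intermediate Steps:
j = -800 (j = (20*5)*(-8) = 100*(-8) = -800)
o(f) = -800 + f
63*o(-12) - 142 = 63*(-800 - 12) - 142 = 63*(-812) - 142 = -51156 - 142 = -51298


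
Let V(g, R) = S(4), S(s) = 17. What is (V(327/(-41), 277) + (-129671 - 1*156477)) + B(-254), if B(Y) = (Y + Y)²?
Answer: -28067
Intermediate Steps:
V(g, R) = 17
B(Y) = 4*Y² (B(Y) = (2*Y)² = 4*Y²)
(V(327/(-41), 277) + (-129671 - 1*156477)) + B(-254) = (17 + (-129671 - 1*156477)) + 4*(-254)² = (17 + (-129671 - 156477)) + 4*64516 = (17 - 286148) + 258064 = -286131 + 258064 = -28067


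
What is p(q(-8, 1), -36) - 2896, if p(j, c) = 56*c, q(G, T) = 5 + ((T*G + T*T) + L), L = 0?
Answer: -4912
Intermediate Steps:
q(G, T) = 5 + T² + G*T (q(G, T) = 5 + ((T*G + T*T) + 0) = 5 + ((G*T + T²) + 0) = 5 + ((T² + G*T) + 0) = 5 + (T² + G*T) = 5 + T² + G*T)
p(q(-8, 1), -36) - 2896 = 56*(-36) - 2896 = -2016 - 2896 = -4912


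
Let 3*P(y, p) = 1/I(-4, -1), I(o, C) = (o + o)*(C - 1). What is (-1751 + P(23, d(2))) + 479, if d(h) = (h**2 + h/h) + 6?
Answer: -61055/48 ≈ -1272.0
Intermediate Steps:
d(h) = 7 + h**2 (d(h) = (h**2 + 1) + 6 = (1 + h**2) + 6 = 7 + h**2)
I(o, C) = 2*o*(-1 + C) (I(o, C) = (2*o)*(-1 + C) = 2*o*(-1 + C))
P(y, p) = 1/48 (P(y, p) = 1/(3*((2*(-4)*(-1 - 1)))) = 1/(3*((2*(-4)*(-2)))) = (1/3)/16 = (1/3)*(1/16) = 1/48)
(-1751 + P(23, d(2))) + 479 = (-1751 + 1/48) + 479 = -84047/48 + 479 = -61055/48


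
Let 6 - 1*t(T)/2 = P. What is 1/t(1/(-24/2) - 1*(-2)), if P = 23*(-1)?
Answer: 1/58 ≈ 0.017241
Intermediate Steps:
P = -23
t(T) = 58 (t(T) = 12 - 2*(-23) = 12 + 46 = 58)
1/t(1/(-24/2) - 1*(-2)) = 1/58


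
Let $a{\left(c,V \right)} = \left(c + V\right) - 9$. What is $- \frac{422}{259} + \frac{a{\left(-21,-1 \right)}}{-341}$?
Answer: $- \frac{4383}{2849} \approx -1.5384$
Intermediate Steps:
$a{\left(c,V \right)} = -9 + V + c$ ($a{\left(c,V \right)} = \left(V + c\right) - 9 = -9 + V + c$)
$- \frac{422}{259} + \frac{a{\left(-21,-1 \right)}}{-341} = - \frac{422}{259} + \frac{-9 - 1 - 21}{-341} = \left(-422\right) \frac{1}{259} - - \frac{1}{11} = - \frac{422}{259} + \frac{1}{11} = - \frac{4383}{2849}$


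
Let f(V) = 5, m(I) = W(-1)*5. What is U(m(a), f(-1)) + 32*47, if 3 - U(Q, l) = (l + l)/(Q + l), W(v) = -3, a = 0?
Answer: 1508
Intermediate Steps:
m(I) = -15 (m(I) = -3*5 = -15)
U(Q, l) = 3 - 2*l/(Q + l) (U(Q, l) = 3 - (l + l)/(Q + l) = 3 - 2*l/(Q + l))
U(m(a), f(-1)) + 32*47 = (5 + 3*(-15))/(-15 + 5) + 32*47 = (5 - 45)/(-10) + 1504 = -⅒*(-40) + 1504 = 4 + 1504 = 1508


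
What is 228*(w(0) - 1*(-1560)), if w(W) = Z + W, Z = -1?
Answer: 355452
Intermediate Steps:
w(W) = -1 + W
228*(w(0) - 1*(-1560)) = 228*((-1 + 0) - 1*(-1560)) = 228*(-1 + 1560) = 228*1559 = 355452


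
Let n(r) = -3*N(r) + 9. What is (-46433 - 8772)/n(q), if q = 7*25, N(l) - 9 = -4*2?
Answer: -55205/6 ≈ -9200.8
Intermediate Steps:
N(l) = 1 (N(l) = 9 - 4*2 = 9 - 8 = 1)
q = 175
n(r) = 6 (n(r) = -3*1 + 9 = -3 + 9 = 6)
(-46433 - 8772)/n(q) = (-46433 - 8772)/6 = -55205*⅙ = -55205/6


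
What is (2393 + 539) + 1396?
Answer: 4328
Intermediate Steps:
(2393 + 539) + 1396 = 2932 + 1396 = 4328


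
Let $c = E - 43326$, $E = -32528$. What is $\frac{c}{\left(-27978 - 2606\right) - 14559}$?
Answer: $\frac{75854}{45143} \approx 1.6803$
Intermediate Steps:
$c = -75854$ ($c = -32528 - 43326 = -75854$)
$\frac{c}{\left(-27978 - 2606\right) - 14559} = - \frac{75854}{\left(-27978 - 2606\right) - 14559} = - \frac{75854}{-30584 - 14559} = - \frac{75854}{-45143} = \left(-75854\right) \left(- \frac{1}{45143}\right) = \frac{75854}{45143}$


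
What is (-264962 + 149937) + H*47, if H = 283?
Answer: -101724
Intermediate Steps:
(-264962 + 149937) + H*47 = (-264962 + 149937) + 283*47 = -115025 + 13301 = -101724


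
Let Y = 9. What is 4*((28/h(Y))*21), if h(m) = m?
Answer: 784/3 ≈ 261.33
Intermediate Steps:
4*((28/h(Y))*21) = 4*((28/9)*21) = 4*(196/3) = 784/3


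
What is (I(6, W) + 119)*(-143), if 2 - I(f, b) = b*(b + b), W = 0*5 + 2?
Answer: -16159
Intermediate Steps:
W = 2 (W = 0 + 2 = 2)
I(f, b) = 2 - 2*b² (I(f, b) = 2 - b*(b + b) = 2 - b*2*b = 2 - 2*b²)
(I(6, W) + 119)*(-143) = ((2 - 2*2²) + 119)*(-143) = ((2 - 2*4) + 119)*(-143) = ((2 - 8) + 119)*(-143) = (-6 + 119)*(-143) = 113*(-143) = -16159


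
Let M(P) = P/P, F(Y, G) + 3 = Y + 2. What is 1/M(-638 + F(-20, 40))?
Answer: 1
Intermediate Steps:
F(Y, G) = -1 + Y (F(Y, G) = -3 + (Y + 2) = -3 + (2 + Y) = -1 + Y)
M(P) = 1
1/M(-638 + F(-20, 40)) = 1/1 = 1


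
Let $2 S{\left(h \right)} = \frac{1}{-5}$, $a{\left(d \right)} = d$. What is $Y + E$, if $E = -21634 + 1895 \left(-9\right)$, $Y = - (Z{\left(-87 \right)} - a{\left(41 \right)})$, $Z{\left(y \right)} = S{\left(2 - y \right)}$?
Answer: $- \frac{386479}{10} \approx -38648.0$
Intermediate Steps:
$S{\left(h \right)} = - \frac{1}{10}$ ($S{\left(h \right)} = \frac{1}{2 \left(-5\right)} = \frac{1}{2} \left(- \frac{1}{5}\right) = - \frac{1}{10}$)
$Z{\left(y \right)} = - \frac{1}{10}$
$Y = \frac{411}{10}$ ($Y = - (- \frac{1}{10} - 41) = \left(-1\right) \left(- \frac{411}{10}\right) = \frac{411}{10} \approx 41.1$)
$E = -38689$ ($E = -21634 - 17055 = -38689$)
$Y + E = \frac{411}{10} - 38689 = - \frac{386479}{10}$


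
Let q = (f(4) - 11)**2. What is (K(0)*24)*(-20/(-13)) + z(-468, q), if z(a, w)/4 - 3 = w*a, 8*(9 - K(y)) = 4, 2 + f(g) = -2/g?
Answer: -4431000/13 ≈ -3.4085e+5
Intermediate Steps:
f(g) = -2 - 2/g
K(y) = 17/2 (K(y) = 9 - 1/8*4 = 9 - 1/2 = 17/2)
q = 729/4 (q = ((-2 - 2/4) - 11)**2 = ((-2 - 2*1/4) - 11)**2 = ((-2 - 1/2) - 11)**2 = (-5/2 - 11)**2 = (-27/2)**2 = 729/4 ≈ 182.25)
z(a, w) = 12 + 4*a*w (z(a, w) = 12 + 4*(w*a) = 12 + 4*(a*w) = 12 + 4*a*w)
(K(0)*24)*(-20/(-13)) + z(-468, q) = ((17/2)*24)*(-20/(-13)) + (12 + 4*(-468)*(729/4)) = 204*(-20*(-1/13)) + (12 - 341172) = 204*(20/13) - 341160 = 4080/13 - 341160 = -4431000/13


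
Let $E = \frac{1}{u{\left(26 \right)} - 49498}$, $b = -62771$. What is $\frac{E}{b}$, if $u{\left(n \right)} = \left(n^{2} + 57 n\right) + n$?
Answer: $\frac{1}{2969947094} \approx 3.3671 \cdot 10^{-10}$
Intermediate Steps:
$u{\left(n \right)} = n^{2} + 58 n$
$E = - \frac{1}{47314}$ ($E = \frac{1}{26 \left(58 + 26\right) - 49498} = \frac{1}{26 \cdot 84 - 49498} = \frac{1}{2184 - 49498} = \frac{1}{-47314} = - \frac{1}{47314} \approx -2.1135 \cdot 10^{-5}$)
$\frac{E}{b} = - \frac{1}{47314 \left(-62771\right)} = \left(- \frac{1}{47314}\right) \left(- \frac{1}{62771}\right) = \frac{1}{2969947094}$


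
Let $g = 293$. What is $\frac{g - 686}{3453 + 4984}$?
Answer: $- \frac{393}{8437} \approx -0.046581$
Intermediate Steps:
$\frac{g - 686}{3453 + 4984} = \frac{293 - 686}{3453 + 4984} = - \frac{393}{8437}$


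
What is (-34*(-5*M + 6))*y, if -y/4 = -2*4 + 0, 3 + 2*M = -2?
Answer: -20128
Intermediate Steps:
M = -5/2 (M = -3/2 + (½)*(-2) = -3/2 - 1 = -5/2 ≈ -2.5000)
y = 32 (y = -4*(-2*4 + 0) = -4*(-8 + 0) = -4*(-8) = 32)
(-34*(-5*M + 6))*y = -34*(-5*(-5/2) + 6)*32 = -34*(25/2 + 6)*32 = -34*37/2*32 = -629*32 = -20128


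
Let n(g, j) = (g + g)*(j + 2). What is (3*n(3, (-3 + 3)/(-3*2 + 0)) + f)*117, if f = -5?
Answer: 3627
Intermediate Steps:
n(g, j) = 2*g*(2 + j) (n(g, j) = (2*g)*(2 + j) = 2*g*(2 + j))
(3*n(3, (-3 + 3)/(-3*2 + 0)) + f)*117 = (3*(2*3*(2 + (-3 + 3)/(-3*2 + 0))) - 5)*117 = (3*(2*3*(2 + 0/(-6 + 0))) - 5)*117 = (3*(2*3*(2 + 0/(-6))) - 5)*117 = (3*(2*3*(2 + 0*(-⅙))) - 5)*117 = (3*(2*3*(2 + 0)) - 5)*117 = (3*(2*3*2) - 5)*117 = (3*12 - 5)*117 = (36 - 5)*117 = 31*117 = 3627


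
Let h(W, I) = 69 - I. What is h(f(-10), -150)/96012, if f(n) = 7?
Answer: 73/32004 ≈ 0.0022810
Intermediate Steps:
h(f(-10), -150)/96012 = (69 - 1*(-150))/96012 = (69 + 150)*(1/96012) = 219*(1/96012) = 73/32004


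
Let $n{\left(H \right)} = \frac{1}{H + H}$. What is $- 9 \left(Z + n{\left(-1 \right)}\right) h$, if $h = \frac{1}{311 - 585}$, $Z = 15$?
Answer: $\frac{261}{548} \approx 0.47628$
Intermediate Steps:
$n{\left(H \right)} = \frac{1}{2 H}$
$h = - \frac{1}{274}$ ($h = \frac{1}{-274} = - \frac{1}{274} \approx -0.0036496$)
$- 9 \left(Z + n{\left(-1 \right)}\right) h = - 9 \left(15 + \frac{1}{2 \left(-1\right)}\right) \left(- \frac{1}{274}\right) = - 9 \left(15 + \frac{1}{2} \left(-1\right)\right) \left(- \frac{1}{274}\right) = - 9 \left(15 - \frac{1}{2}\right) \left(- \frac{1}{274}\right) = \left(-9\right) \frac{29}{2} \left(- \frac{1}{274}\right) = \left(- \frac{261}{2}\right) \left(- \frac{1}{274}\right) = \frac{261}{548}$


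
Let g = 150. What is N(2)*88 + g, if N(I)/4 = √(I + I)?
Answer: 854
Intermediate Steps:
N(I) = 4*√2*√I (N(I) = 4*√(I + I) = 4*√(2*I) = 4*(√2*√I) = 4*√2*√I)
N(2)*88 + g = (4*√2*√2)*88 + 150 = 8*88 + 150 = 704 + 150 = 854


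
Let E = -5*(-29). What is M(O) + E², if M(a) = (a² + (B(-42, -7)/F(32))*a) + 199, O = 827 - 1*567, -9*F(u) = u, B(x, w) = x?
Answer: 367581/4 ≈ 91895.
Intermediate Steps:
F(u) = -u/9
O = 260 (O = 827 - 567 = 260)
E = 145
M(a) = 199 + a² + 189*a/16 (M(a) = (a² + (-42/((-⅑*32)))*a) + 199 = (a² + (-42/(-32/9))*a) + 199 = (a² + (-42*(-9/32))*a) + 199 = (a² + 189*a/16) + 199 = 199 + a² + 189*a/16)
M(O) + E² = (199 + 260² + (189/16)*260) + 145² = (199 + 67600 + 12285/4) + 21025 = 283481/4 + 21025 = 367581/4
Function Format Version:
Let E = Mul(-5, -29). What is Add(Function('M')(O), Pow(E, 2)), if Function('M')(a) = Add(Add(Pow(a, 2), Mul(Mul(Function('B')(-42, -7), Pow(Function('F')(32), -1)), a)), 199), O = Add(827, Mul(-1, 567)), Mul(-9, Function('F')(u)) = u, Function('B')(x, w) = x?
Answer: Rational(367581, 4) ≈ 91895.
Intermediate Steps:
Function('F')(u) = Mul(Rational(-1, 9), u)
O = 260 (O = Add(827, -567) = 260)
E = 145
Function('M')(a) = Add(199, Pow(a, 2), Mul(Rational(189, 16), a)) (Function('M')(a) = Add(Add(Pow(a, 2), Mul(Mul(-42, Pow(Mul(Rational(-1, 9), 32), -1)), a)), 199) = Add(Add(Pow(a, 2), Mul(Mul(-42, Pow(Rational(-32, 9), -1)), a)), 199) = Add(Add(Pow(a, 2), Mul(Mul(-42, Rational(-9, 32)), a)), 199) = Add(Add(Pow(a, 2), Mul(Rational(189, 16), a)), 199) = Add(199, Pow(a, 2), Mul(Rational(189, 16), a)))
Add(Function('M')(O), Pow(E, 2)) = Add(Add(199, Pow(260, 2), Mul(Rational(189, 16), 260)), Pow(145, 2)) = Add(Add(199, 67600, Rational(12285, 4)), 21025) = Add(Rational(283481, 4), 21025) = Rational(367581, 4)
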